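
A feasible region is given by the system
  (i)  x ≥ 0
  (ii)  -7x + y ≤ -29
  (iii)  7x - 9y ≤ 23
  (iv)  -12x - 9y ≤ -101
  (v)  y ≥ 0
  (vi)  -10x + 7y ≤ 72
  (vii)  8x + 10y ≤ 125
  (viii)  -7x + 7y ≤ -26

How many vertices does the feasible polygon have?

Of the 28 pairwise boundary intersections, those satisfying every inequality are:
  (124/19, 431/171)
  (1355/142, 691/142)
  (941/147, 395/147)
  (1135/126, 667/126)

4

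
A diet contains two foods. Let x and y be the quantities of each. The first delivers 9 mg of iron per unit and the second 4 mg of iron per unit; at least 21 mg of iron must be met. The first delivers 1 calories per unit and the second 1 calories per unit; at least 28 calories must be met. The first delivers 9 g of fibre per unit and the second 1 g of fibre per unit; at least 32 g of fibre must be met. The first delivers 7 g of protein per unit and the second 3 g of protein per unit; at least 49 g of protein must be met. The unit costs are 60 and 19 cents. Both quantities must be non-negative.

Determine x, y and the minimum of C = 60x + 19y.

Corner points and C = 60x + 19y:
  (0, 32) → C = 608
  (28, 0) → C = 1680
  (1/2, 55/2) → C = 1105/2
The feasible region is unbounded (it extends along (0, 1), (1, 0)), but C strictly increases along every unbounded feasible direction, so there is no improving ray and the minimum is attained at a vertex.

The binding constraints are x + y = 28 and 9x + y = 32.
Solving simultaneously gives x = 1/2, y = 55/2.

x = 1/2, y = 55/2, minimum C = 1105/2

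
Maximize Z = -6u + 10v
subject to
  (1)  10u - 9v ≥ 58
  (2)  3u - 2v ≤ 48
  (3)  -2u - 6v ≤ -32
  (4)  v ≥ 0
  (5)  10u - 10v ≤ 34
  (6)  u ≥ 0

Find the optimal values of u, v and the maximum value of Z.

u = 316/7, v = 306/7, maximum Z = 1164/7

Corner points and Z = -6u + 10v:
  (316/7, 306/7) → Z = 1164/7
  (137/5, 24) → Z = 378/5
  (206/5, 189/5) → Z = 654/5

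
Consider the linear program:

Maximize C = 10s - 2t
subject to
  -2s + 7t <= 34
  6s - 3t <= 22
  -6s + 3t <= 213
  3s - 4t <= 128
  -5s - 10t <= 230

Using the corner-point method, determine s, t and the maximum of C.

s = 64/9, t = 62/9, maximum C = 172/3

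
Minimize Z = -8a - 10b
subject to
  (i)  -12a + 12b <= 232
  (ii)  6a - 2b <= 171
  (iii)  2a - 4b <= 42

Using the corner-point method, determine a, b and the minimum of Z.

a = 629/12, b = 287/4, minimum Z = -6821/6

Vertices and Z = -8a - 10b:
  (629/12, 287/4) → Z = -6821/6
  (-179/3, -121/3) → Z = 2642/3
  (30, 9/2) → Z = -285

At the optimal vertex, -12a + 12b = 232 and 6a - 2b = 171.
Solving simultaneously gives a = 629/12, b = 287/4.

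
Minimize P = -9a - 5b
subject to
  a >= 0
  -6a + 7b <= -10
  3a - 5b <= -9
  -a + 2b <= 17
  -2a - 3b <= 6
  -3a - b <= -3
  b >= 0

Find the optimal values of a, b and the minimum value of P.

a = 67, b = 42, minimum P = -813

Vertices and P = -9a - 5b:
  (113/9, 28/3) → P = -479/3
  (139/5, 112/5) → P = -1811/5
  (67, 42) → P = -813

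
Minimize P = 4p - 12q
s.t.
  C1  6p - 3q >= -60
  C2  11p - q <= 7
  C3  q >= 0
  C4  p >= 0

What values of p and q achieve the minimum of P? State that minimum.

p = 3, q = 26, minimum P = -300

Corner points and P = 4p - 12q:
  (3, 26) → P = -300
  (0, 20) → P = -240
  (7/11, 0) → P = 28/11
  (0, 0) → P = 0

The binding constraints are 6p - 3q = -60 and 11p - q = 7.
Solving simultaneously gives p = 3, q = 26.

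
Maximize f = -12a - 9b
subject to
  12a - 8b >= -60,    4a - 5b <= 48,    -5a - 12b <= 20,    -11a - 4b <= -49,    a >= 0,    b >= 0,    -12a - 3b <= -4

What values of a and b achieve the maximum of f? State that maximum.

a = 49/11, b = 0, maximum f = -588/11

The feasible region is unbounded (it extends along (5, 4), (2, 3)), but f strictly decreases along every unbounded feasible direction, so there is no improving ray and the maximum is attained at a vertex.

The optimum lies where -11a - 4b = -49 and b = 0.
Solving simultaneously gives a = 49/11, b = 0.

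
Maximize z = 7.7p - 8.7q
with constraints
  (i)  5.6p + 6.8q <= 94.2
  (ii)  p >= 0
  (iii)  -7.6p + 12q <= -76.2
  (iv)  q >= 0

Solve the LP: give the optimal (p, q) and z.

Extreme points and z = 7.7p - 8.7q:
  (20607/1486, 3615/1486) → z = 636117/7430
  (471/28, 0) → z = 5181/40
  (381/38, 0) → z = 29337/380

p = 471/28, q = 0, maximum z = 5181/40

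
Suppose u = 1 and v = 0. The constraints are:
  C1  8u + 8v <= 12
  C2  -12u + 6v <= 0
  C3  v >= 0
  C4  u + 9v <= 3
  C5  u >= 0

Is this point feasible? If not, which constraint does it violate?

C1: 8 ≤ 12 ✓
C2: -12 ≤ 0 ✓
C3: 0 ≥ 0 ✓
C4: 1 ≤ 3 ✓
C5: 1 ≥ 0 ✓

feasible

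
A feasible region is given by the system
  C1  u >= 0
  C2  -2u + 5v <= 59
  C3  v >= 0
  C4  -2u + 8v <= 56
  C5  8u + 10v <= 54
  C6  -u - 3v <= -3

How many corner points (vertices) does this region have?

Pairwise boundary intersections that survive every other constraint:
  (0, 27/5)
  (0, 1)
  (27/4, 0)
  (3, 0)

4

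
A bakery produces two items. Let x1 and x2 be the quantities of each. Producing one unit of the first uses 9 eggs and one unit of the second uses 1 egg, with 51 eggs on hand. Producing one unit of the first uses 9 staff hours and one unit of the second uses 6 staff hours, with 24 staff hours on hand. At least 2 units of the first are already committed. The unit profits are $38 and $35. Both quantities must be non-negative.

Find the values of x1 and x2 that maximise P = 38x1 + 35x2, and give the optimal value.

x1 = 2, x2 = 1, maximum P = 111

The binding constraints are 9x1 + 6x2 = 24 and x1 = 2.
Solving simultaneously gives x1 = 2, x2 = 1.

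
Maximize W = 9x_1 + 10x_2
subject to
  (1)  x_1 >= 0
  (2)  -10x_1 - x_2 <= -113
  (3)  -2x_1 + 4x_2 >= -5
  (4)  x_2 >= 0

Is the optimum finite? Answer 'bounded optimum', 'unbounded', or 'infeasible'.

From the feasible point (0, 113), moving in the direction (0, 1) keeps every constraint satisfied while W increases without bound.

unbounded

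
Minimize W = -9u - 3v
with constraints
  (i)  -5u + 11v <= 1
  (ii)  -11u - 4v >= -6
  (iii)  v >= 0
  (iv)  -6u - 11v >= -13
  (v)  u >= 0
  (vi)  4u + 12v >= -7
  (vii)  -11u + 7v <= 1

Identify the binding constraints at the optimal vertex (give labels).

Extreme points and W = -9u - 3v:
  (62/141, 41/141) → W = -227/47
  (0, 1/11) → W = -3/11
  (6/11, 0) → W = -54/11
  (0, 0) → W = 0

The minimum is at (6/11, 0). Substituting into each constraint, equality holds for (ii) and (iii); the remaining constraints have slack.

(ii) and (iii)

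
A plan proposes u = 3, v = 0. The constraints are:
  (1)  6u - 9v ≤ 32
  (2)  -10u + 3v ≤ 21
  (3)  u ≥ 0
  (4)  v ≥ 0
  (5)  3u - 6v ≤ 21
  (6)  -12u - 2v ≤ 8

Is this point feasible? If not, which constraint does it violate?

feasible

(1): 18 ≤ 32 ✓
(2): -30 ≤ 21 ✓
(3): 3 ≥ 0 ✓
(4): 0 ≥ 0 ✓
(5): 9 ≤ 21 ✓
(6): -36 ≤ 8 ✓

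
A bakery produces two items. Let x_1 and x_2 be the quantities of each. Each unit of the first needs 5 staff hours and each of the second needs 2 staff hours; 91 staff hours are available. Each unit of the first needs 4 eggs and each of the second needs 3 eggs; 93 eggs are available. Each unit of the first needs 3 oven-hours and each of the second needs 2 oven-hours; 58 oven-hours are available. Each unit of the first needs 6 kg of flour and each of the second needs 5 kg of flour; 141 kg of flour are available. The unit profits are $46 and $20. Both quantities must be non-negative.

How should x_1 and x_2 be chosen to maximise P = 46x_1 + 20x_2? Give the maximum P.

x_1 = 33/2, x_2 = 17/4, maximum P = 844

Extreme points and P = 46x_1 + 20x_2:
  (0, 0) → P = 0
  (0, 141/5) → P = 564
  (91/5, 0) → P = 4186/5
  (33/2, 17/4) → P = 844
  (8/3, 25) → P = 1868/3

At the optimal vertex, 5x_1 + 2x_2 = 91 and 3x_1 + 2x_2 = 58.
Solving simultaneously gives x_1 = 33/2, x_2 = 17/4.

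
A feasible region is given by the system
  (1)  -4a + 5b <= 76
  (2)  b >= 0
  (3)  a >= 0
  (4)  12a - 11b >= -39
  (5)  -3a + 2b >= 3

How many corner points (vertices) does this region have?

Intersecting each pair of boundary lines and keeping only the points that satisfy every inequality leaves:
  (0, 39/11)
  (0, 3/2)
  (5, 9)

3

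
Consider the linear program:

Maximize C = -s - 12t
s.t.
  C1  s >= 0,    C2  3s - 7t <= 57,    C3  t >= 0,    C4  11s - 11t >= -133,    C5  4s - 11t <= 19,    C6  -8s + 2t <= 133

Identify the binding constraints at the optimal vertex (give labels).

Vertices and C = -s - 12t:
  (0, 0) → C = 0
  (0, 133/11) → C = -1596/11
  (494/5, 171/5) → C = -2546/5
  (19/4, 0) → C = -19/4
The feasible region is unbounded (it extends along (7, 3), (1, 1)), but C strictly decreases along every unbounded feasible direction, so there is no improving ray and the maximum is attained at a vertex.

The maximum is at (0, 0). Substituting into each constraint, equality holds for C1 and C3; the remaining constraints have slack.

C1 and C3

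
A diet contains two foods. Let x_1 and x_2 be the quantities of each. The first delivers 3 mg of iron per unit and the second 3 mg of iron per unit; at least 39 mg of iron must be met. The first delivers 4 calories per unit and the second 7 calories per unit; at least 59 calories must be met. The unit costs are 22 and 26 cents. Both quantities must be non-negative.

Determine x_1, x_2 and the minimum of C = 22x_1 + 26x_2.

x_1 = 32/3, x_2 = 7/3, minimum C = 886/3

Extreme points and C = 22x_1 + 26x_2:
  (0, 13) → C = 338
  (59/4, 0) → C = 649/2
  (32/3, 7/3) → C = 886/3
The feasible region is unbounded (it extends along (0, 1), (1, 0)), but C strictly increases along every unbounded feasible direction, so there is no improving ray and the minimum is attained at a vertex.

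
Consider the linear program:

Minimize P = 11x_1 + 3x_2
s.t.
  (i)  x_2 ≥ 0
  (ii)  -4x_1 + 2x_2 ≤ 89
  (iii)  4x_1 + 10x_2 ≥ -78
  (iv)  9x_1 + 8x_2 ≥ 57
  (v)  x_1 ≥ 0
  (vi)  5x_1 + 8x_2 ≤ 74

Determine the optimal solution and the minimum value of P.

Corner points and P = 11x_1 + 3x_2:
  (19/3, 0) → P = 209/3
  (74/5, 0) → P = 814/5
  (0, 57/8) → P = 171/8
  (0, 37/4) → P = 111/4

The optimum lies where 9x_1 + 8x_2 = 57 and x_1 = 0.
Solving simultaneously gives x_1 = 0, x_2 = 57/8.

x_1 = 0, x_2 = 57/8, minimum P = 171/8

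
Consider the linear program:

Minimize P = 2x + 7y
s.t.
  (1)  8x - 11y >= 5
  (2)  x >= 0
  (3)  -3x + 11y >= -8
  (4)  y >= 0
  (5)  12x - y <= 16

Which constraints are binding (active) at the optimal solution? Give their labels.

Feasible corners and P = 2x + 7y:
  (5/8, 0) → P = 5/4
  (171/124, 17/31) → P = 409/62
  (4/3, 0) → P = 8/3

The minimum is at (5/8, 0). Substituting into each constraint, equality holds for (1) and (4); the remaining constraints have slack.

(1) and (4)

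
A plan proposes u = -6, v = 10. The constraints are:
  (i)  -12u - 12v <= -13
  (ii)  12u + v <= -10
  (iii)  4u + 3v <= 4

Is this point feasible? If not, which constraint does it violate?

Constraint (iii): 4u + 3v = 6, which is not ≤ 4. All other constraints are satisfied.

not feasible — violates (iii)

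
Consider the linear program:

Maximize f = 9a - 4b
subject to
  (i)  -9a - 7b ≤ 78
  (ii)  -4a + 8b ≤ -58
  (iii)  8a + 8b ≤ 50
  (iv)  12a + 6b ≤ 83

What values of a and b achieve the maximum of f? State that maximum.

a = 1049/30, b = -561/10, maximum f = 5391/10

Extreme points and f = 9a - 4b:
  (-109/50, -417/50) → f = 687/50
  (1049/30, -561/10) → f = 5391/10
  (253/30, -91/30) → f = 2641/30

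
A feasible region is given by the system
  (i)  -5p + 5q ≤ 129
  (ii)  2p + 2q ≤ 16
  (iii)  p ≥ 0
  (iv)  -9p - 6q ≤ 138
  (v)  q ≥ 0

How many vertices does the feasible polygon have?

Pairwise boundary intersections that survive every other constraint:
  (0, 8)
  (8, 0)
  (0, 0)

3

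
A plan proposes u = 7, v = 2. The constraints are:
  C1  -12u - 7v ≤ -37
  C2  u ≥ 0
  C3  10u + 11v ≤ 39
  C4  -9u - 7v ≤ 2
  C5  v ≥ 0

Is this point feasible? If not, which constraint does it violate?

Constraint C3: 10u + 11v = 92, which is not ≤ 39. All other constraints are satisfied.

not feasible — violates C3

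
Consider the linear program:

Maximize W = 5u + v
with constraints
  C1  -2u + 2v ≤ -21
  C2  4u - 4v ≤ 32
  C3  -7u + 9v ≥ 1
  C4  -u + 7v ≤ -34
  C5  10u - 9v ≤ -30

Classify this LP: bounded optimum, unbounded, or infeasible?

infeasible

Constraints -2u + 2v ≤ -21 and 4u - 4v ≤ 32 have parallel boundaries but demand opposite sides — no point can satisfy both, so the region is empty.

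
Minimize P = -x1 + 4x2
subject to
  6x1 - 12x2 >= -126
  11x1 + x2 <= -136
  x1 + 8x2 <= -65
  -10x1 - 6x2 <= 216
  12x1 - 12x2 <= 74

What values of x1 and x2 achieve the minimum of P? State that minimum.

At the optimal vertex, -10x1 - 6x2 = 216 and 12x1 - 12x2 = 74.
Solving simultaneously gives x1 = -179/16, x2 = -833/48.

x1 = -179/16, x2 = -833/48, minimum P = -2795/48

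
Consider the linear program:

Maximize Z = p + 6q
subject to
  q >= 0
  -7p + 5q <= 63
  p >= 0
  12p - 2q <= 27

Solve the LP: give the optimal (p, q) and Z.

Feasible corners and Z = p + 6q:
  (0, 0) → Z = 0
  (9/4, 0) → Z = 9/4
  (0, 63/5) → Z = 378/5
  (261/46, 945/46) → Z = 5931/46

p = 261/46, q = 945/46, maximum Z = 5931/46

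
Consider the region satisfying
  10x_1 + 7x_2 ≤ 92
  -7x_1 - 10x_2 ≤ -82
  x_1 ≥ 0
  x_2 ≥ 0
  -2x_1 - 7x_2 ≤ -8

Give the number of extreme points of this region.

3

The feasible vertices (each the meet of two boundaries and inside every other half-plane) are:
  (346/51, 176/51)
  (0, 92/7)
  (0, 41/5)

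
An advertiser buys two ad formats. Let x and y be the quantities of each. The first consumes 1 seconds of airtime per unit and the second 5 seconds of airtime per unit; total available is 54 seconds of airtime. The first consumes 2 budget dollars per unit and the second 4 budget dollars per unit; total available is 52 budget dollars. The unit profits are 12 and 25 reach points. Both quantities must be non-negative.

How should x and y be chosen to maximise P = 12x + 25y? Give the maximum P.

x = 22/3, y = 28/3, maximum P = 964/3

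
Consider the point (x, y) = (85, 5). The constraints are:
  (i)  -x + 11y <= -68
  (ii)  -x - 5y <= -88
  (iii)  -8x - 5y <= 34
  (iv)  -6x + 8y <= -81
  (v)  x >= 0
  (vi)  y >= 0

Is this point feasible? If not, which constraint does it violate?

Constraint (i): -x + 11y = -30, which is not ≤ -68. All other constraints are satisfied.

not feasible — violates (i)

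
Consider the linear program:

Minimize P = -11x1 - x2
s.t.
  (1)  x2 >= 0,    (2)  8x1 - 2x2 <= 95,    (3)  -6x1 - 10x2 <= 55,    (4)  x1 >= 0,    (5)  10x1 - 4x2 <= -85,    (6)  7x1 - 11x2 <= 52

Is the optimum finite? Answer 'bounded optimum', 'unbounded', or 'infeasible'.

unbounded

From the feasible point (275/6, 815/6), moving in the direction (0, 1) keeps every constraint satisfied while P decreases without bound.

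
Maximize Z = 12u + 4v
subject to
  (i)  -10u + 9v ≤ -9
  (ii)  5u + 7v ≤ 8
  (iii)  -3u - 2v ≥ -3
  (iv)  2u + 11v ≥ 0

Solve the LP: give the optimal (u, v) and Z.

u = 33/29, v = -6/29, maximum Z = 372/29

Extreme points and Z = 12u + 4v:
  (45/47, 3/47) → Z = 552/47
  (99/128, -9/64) → Z = 279/32
  (33/29, -6/29) → Z = 372/29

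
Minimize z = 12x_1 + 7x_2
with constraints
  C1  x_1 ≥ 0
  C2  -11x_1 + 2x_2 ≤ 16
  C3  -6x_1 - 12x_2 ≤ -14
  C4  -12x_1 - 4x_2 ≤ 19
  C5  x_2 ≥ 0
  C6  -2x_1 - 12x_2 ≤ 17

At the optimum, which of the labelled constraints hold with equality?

Vertices and z = 12x_1 + 7x_2:
  (0, 8) → z = 56
  (0, 7/6) → z = 49/6
  (7/3, 0) → z = 28
The feasible region is unbounded (it extends along (1, 0), (2, 11)), but z strictly increases along every unbounded feasible direction, so there is no improving ray and the minimum is attained at a vertex.

The minimum is at (0, 7/6). Substituting into each constraint, equality holds for C1 and C3; the remaining constraints have slack.

C1 and C3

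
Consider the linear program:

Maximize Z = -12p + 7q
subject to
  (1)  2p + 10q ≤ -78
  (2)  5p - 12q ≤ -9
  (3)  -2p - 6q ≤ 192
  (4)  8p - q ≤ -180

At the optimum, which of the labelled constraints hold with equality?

(1) and (3)

Vertices and Z = -12p + 7q:
  (-363/2, 57/2) → Z = 4755/2
  (-939/41, -132/41) → Z = 10344/41
  (-131/3, -157/9) → Z = 3617/9
  (-2151/91, -828/91) → Z = 20016/91

The maximum is at (-363/2, 57/2). Substituting into each constraint, equality holds for (1) and (3); the remaining constraints have slack.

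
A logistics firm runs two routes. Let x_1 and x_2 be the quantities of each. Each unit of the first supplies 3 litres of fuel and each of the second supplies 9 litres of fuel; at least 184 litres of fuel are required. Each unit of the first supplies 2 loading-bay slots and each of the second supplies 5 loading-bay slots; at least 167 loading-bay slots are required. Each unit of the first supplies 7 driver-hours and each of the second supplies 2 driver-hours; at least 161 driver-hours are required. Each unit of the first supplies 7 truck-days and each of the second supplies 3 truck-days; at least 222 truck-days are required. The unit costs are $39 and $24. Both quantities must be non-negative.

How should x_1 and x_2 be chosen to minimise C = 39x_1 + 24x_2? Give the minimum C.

Corner points and C = 39x_1 + 24x_2:
  (0, 161/2) → C = 1932
  (167/2, 0) → C = 6513/2
  (21, 25) → C = 1419
  (39/7, 61) → C = 11769/7
The feasible region is unbounded (it extends along (0, 1), (1, 0)), but C strictly increases along every unbounded feasible direction, so there is no improving ray and the minimum is attained at a vertex.

x_1 = 21, x_2 = 25, minimum C = 1419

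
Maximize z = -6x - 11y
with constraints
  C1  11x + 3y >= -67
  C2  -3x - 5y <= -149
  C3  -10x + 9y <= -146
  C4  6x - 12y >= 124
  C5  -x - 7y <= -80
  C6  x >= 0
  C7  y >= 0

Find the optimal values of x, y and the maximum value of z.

Vertices and z = -6x - 11y:
  (1204/33, 87/11) → z = -3365/11
  (643/16, 91/16) → z = -4859/16
  (80, 0) → z = -480
The feasible region is unbounded (it extends along (2, 1), (1, 0)), but z strictly decreases along every unbounded feasible direction, so there is no improving ray and the maximum is attained at a vertex.

The binding constraints are -3x - 5y = -149 and -x - 7y = -80.
Solving simultaneously gives x = 643/16, y = 91/16.

x = 643/16, y = 91/16, maximum z = -4859/16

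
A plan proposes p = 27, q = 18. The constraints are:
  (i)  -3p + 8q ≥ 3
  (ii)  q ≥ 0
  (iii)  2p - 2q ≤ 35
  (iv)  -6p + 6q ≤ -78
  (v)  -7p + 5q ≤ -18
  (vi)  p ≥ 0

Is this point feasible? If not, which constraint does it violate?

Constraint (iv): -6p + 6q = -54, which is not ≤ -78. All other constraints are satisfied.

not feasible — violates (iv)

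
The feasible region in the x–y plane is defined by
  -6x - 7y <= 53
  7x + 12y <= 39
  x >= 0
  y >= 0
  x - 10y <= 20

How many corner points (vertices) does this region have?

3

Pairwise boundary intersections that survive every other constraint:
  (0, 13/4)
  (39/7, 0)
  (0, 0)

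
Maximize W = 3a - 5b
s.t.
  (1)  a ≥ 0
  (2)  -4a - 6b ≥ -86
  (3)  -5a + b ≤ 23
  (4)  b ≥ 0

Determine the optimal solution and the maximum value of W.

Vertices and W = 3a - 5b:
  (0, 43/3) → W = -215/3
  (0, 0) → W = 0
  (43/2, 0) → W = 129/2

At the optimal vertex, -4a - 6b = -86 and b = 0.
Solving simultaneously gives a = 43/2, b = 0.

a = 43/2, b = 0, maximum W = 129/2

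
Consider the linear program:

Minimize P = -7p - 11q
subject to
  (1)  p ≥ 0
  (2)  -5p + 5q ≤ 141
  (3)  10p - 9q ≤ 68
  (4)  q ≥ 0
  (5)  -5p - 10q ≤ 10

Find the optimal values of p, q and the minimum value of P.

Corner points and P = -7p - 11q:
  (0, 141/5) → P = -1551/5
  (0, 0) → P = 0
  (1609/5, 350) → P = -30513/5
  (34/5, 0) → P = -238/5

p = 1609/5, q = 350, minimum P = -30513/5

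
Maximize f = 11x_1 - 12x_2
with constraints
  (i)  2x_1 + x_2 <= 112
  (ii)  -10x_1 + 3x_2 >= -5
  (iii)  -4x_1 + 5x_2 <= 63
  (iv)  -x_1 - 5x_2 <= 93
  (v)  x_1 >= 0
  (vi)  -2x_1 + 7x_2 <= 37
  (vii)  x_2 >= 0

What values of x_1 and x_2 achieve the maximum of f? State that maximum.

Vertices and f = 11x_1 - 12x_2:
  (73/32, 95/16) → f = -1477/32
  (1/2, 0) → f = 11/2
  (0, 37/7) → f = -444/7
  (0, 0) → f = 0

x_1 = 1/2, x_2 = 0, maximum f = 11/2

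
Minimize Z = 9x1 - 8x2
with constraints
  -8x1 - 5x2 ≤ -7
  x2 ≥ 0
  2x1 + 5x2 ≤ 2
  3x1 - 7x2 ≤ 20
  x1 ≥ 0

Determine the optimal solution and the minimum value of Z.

x1 = 5/6, x2 = 1/15, minimum Z = 209/30

Corner points and Z = 9x1 - 8x2:
  (7/8, 0) → Z = 63/8
  (5/6, 1/15) → Z = 209/30
  (1, 0) → Z = 9

The optimum lies where -8x1 - 5x2 = -7 and 2x1 + 5x2 = 2.
Solving simultaneously gives x1 = 5/6, x2 = 1/15.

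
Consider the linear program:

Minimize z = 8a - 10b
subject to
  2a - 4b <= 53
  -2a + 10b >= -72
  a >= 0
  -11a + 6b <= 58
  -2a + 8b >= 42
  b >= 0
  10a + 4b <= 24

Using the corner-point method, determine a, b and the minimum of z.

Extreme points and z = 8a - 10b:
  (0, 21/4) → z = -105/2
  (0, 6) → z = -60
  (3/11, 117/22) → z = -51

At the optimal vertex, a = 0 and 10a + 4b = 24.
Solving simultaneously gives a = 0, b = 6.

a = 0, b = 6, minimum z = -60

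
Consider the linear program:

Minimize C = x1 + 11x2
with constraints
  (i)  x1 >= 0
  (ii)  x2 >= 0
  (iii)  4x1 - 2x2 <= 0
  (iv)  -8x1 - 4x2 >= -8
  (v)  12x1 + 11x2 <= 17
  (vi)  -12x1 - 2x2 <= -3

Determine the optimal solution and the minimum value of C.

x1 = 3/16, x2 = 3/8, minimum C = 69/16

Feasible corners and C = x1 + 11x2:
  (0, 17/11) → C = 17
  (0, 3/2) → C = 33/2
  (1/2, 1) → C = 23/2
  (3/16, 3/8) → C = 69/16

The binding constraints are 4x1 - 2x2 = 0 and -12x1 - 2x2 = -3.
Solving simultaneously gives x1 = 3/16, x2 = 3/8.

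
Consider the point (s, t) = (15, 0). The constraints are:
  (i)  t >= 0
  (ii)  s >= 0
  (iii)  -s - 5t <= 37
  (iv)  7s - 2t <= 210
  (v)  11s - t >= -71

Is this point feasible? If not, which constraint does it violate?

feasible

(i): 0 ≥ 0 ✓
(ii): 15 ≥ 0 ✓
(iii): -15 ≤ 37 ✓
(iv): 105 ≤ 210 ✓
(v): 165 ≥ -71 ✓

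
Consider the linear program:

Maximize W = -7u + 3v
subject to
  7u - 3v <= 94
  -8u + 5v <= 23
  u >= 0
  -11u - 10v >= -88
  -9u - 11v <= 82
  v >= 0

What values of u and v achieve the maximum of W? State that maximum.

u = 0, v = 23/5, maximum W = 69/5

The binding constraints are -8u + 5v = 23 and u = 0.
Solving simultaneously gives u = 0, v = 23/5.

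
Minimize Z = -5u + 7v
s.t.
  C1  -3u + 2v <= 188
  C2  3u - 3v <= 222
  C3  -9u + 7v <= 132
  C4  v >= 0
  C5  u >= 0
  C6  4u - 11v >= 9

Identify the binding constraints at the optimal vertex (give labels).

Corner points and Z = -5u + 7v:
  (74, 0) → Z = -370
  (115, 41) → Z = -288
  (9/4, 0) → Z = -45/4

The minimum is at (74, 0). Substituting into each constraint, equality holds for C2 and C4; the remaining constraints have slack.

C2 and C4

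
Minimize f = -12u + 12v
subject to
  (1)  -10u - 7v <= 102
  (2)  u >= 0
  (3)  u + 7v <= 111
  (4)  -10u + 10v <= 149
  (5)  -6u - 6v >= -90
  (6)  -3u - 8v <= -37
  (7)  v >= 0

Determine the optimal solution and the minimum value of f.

u = 15, v = 0, minimum f = -180

Corner points and f = -12u + 12v:
  (0, 149/10) → f = 894/5
  (0, 37/8) → f = 111/2
  (1/20, 299/20) → f = 894/5
  (15, 0) → f = -180
  (37/3, 0) → f = -148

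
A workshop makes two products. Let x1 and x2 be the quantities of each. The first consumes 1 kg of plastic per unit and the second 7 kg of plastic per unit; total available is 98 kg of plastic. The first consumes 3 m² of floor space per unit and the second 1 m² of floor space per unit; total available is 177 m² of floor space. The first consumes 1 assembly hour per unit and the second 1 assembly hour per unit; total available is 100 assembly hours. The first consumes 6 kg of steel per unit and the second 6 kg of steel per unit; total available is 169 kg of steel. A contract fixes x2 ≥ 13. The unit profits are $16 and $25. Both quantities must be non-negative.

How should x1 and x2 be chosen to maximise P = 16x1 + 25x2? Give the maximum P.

Corner points and P = 16x1 + 25x2:
  (0, 14) → P = 350
  (0, 13) → P = 325
  (7, 13) → P = 437

At the optimal vertex, x1 + 7x2 = 98 and x2 = 13.
Solving simultaneously gives x1 = 7, x2 = 13.

x1 = 7, x2 = 13, maximum P = 437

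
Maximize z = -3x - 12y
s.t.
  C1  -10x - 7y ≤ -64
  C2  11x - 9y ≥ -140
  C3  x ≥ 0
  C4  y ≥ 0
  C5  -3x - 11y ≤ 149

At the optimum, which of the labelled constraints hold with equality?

C1 and C4

Extreme points and z = -3x - 12y:
  (0, 64/7) → z = -768/7
  (32/5, 0) → z = -96/5
  (0, 140/9) → z = -560/3
The feasible region is unbounded (it extends along (1, 0), (9, 11)), but z strictly decreases along every unbounded feasible direction, so there is no improving ray and the maximum is attained at a vertex.

The maximum is at (32/5, 0). Substituting into each constraint, equality holds for C1 and C4; the remaining constraints have slack.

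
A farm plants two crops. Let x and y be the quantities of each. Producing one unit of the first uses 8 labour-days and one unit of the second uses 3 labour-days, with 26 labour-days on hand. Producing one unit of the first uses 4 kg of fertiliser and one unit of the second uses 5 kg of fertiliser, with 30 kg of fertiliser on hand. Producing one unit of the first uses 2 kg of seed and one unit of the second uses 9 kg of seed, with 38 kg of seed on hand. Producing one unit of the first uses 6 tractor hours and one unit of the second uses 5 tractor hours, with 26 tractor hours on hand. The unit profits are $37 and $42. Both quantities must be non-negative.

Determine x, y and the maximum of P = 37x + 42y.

Extreme points and P = 37x + 42y:
  (0, 0) → P = 0
  (0, 38/9) → P = 532/3
  (13/4, 0) → P = 481/4
  (26/11, 26/11) → P = 2054/11
  (1, 4) → P = 205

x = 1, y = 4, maximum P = 205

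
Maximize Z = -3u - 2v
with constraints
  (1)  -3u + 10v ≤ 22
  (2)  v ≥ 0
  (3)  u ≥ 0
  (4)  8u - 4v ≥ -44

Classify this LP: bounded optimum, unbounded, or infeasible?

bounded optimum

Feasible corners and Z = -3u - 2v:
  (0, 11/5) → Z = -22/5
  (0, 0) → Z = 0
The feasible region has finitely many vertices and no improving ray; the maximum is 0 at (0, 0).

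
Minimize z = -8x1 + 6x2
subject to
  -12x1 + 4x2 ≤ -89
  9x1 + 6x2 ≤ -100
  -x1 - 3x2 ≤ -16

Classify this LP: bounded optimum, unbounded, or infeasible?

infeasible

The boundaries -12x1 + 4x2 = -89 and 9x1 + 6x2 = -100 meet at (67/54, -667/36), but that point violates -x1 - 3x2 ≤ -16. Every candidate vertex is excluded by some other constraint, so the feasible region is empty.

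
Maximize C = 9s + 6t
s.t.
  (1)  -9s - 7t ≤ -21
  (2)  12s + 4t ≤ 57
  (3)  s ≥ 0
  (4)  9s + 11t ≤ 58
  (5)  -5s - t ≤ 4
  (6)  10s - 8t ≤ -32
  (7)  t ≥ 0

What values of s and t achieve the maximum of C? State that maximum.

s = 8/13, t = 62/13, maximum C = 444/13

Feasible corners and C = 9s + 6t:
  (0, 58/11) → C = 348/11
  (0, 4) → C = 24
  (8/13, 62/13) → C = 444/13

At the optimal vertex, 9s + 11t = 58 and 10s - 8t = -32.
Solving simultaneously gives s = 8/13, t = 62/13.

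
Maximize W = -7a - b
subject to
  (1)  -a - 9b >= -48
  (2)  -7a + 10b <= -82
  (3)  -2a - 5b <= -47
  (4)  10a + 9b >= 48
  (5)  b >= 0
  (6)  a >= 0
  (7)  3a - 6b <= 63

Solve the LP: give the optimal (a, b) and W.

Corner points and W = -7a - b:
  (1218/73, 254/73) → W = -8780/73
  (285/11, 27/11) → W = -2022/11
  (16, 3) → W = -115
  (199/9, 5/9) → W = -466/3

The optimum lies where -7a + 10b = -82 and -2a - 5b = -47.
Solving simultaneously gives a = 16, b = 3.

a = 16, b = 3, maximum W = -115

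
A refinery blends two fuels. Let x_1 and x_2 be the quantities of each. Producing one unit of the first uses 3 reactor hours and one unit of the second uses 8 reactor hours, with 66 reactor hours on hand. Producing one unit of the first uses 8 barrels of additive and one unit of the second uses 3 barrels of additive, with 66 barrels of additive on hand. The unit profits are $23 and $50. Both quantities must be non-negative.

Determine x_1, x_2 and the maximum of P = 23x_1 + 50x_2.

Corner points and P = 23x_1 + 50x_2:
  (0, 0) → P = 0
  (0, 33/4) → P = 825/2
  (33/4, 0) → P = 759/4
  (6, 6) → P = 438

The binding constraints are 3x_1 + 8x_2 = 66 and 8x_1 + 3x_2 = 66.
Solving simultaneously gives x_1 = 6, x_2 = 6.

x_1 = 6, x_2 = 6, maximum P = 438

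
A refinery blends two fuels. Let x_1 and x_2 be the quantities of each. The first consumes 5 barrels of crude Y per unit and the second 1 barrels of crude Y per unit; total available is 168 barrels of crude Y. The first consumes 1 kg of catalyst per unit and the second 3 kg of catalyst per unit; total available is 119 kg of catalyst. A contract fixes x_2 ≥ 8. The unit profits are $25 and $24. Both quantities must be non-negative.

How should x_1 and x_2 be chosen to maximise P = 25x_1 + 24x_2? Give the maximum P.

x_1 = 55/2, x_2 = 61/2, maximum P = 2839/2

Extreme points and P = 25x_1 + 24x_2:
  (0, 119/3) → P = 952
  (0, 8) → P = 192
  (55/2, 61/2) → P = 2839/2
  (32, 8) → P = 992

The binding constraints are 5x_1 + x_2 = 168 and x_1 + 3x_2 = 119.
Solving simultaneously gives x_1 = 55/2, x_2 = 61/2.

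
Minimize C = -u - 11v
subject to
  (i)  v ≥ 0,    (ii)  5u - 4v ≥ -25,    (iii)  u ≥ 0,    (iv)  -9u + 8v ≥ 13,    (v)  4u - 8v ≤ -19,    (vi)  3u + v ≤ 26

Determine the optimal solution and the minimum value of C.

u = 79/17, v = 205/17, minimum C = -2334/17

Corner points and C = -u - 11v:
  (0, 25/4) → C = -275/4
  (79/17, 205/17) → C = -2334/17
  (0, 19/8) → C = -209/8
  (6/5, 119/40) → C = -1357/40
  (65/11, 91/11) → C = -1066/11

At the optimal vertex, 5u - 4v = -25 and 3u + v = 26.
Solving simultaneously gives u = 79/17, v = 205/17.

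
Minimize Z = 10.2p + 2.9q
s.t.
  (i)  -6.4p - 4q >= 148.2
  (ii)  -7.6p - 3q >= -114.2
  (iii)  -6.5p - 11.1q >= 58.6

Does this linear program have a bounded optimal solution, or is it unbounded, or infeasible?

From the feasible point (4507/56, -4643/28), moving in the direction (-11.1, 6.5) keeps every constraint satisfied while Z decreases without bound.

unbounded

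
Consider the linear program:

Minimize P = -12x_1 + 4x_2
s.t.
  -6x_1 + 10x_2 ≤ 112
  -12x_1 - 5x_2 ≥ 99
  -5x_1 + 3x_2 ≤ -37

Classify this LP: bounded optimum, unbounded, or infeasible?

From the feasible point (-112/61, -939/61), moving in the direction (5, -12) keeps every constraint satisfied while P decreases without bound.

unbounded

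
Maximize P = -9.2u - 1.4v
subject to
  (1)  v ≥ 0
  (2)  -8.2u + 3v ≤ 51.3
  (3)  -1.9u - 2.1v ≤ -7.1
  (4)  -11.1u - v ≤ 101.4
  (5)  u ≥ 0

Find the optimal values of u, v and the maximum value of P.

u = 0, v = 71/21, maximum P = -71/15

Vertices and P = -9.2u - 1.4v:
  (71/19, 0) → P = -3266/95
  (0, 171/10) → P = -1197/50
  (0, 71/21) → P = -71/15
The feasible region is unbounded (it extends along (15, 41), (1, 0)), but P strictly decreases along every unbounded feasible direction, so there is no improving ray and the maximum is attained at a vertex.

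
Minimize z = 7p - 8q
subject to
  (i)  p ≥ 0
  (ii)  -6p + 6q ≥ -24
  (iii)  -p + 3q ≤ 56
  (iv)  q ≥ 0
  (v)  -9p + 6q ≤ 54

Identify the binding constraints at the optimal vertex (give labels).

(iii) and (v)

Corner points and z = 7p - 8q:
  (0, 0) → z = 0
  (0, 9) → z = -72
  (34, 30) → z = -2
  (4, 0) → z = 28
  (58/7, 150/7) → z = -794/7

The minimum is at (58/7, 150/7). Substituting into each constraint, equality holds for (iii) and (v); the remaining constraints have slack.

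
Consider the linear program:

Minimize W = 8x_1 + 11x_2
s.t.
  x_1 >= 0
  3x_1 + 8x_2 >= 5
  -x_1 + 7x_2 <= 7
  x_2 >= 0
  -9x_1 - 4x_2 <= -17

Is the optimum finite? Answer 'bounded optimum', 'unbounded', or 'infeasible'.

bounded optimum

Vertices and W = 8x_1 + 11x_2:
  (91/67, 80/67) → W = 24
  (17/9, 0) → W = 136/9
The feasible region has finitely many vertices and no improving ray; the minimum is 136/9 at (17/9, 0).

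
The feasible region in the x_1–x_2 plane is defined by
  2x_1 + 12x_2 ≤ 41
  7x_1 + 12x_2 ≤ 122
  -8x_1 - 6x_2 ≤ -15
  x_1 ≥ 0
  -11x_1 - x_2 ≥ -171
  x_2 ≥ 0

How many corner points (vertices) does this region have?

5

Of the 15 pairwise boundary intersections, those satisfying every inequality are:
  (0, 41/12)
  (2011/130, 109/130)
  (0, 5/2)
  (15/8, 0)
  (171/11, 0)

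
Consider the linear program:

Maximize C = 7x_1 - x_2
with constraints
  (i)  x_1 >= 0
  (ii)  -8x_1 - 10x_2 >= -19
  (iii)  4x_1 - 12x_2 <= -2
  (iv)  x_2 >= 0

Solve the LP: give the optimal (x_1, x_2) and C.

At the optimal vertex, -8x_1 - 10x_2 = -19 and 4x_1 - 12x_2 = -2.
Solving simultaneously gives x_1 = 26/17, x_2 = 23/34.

x_1 = 26/17, x_2 = 23/34, maximum C = 341/34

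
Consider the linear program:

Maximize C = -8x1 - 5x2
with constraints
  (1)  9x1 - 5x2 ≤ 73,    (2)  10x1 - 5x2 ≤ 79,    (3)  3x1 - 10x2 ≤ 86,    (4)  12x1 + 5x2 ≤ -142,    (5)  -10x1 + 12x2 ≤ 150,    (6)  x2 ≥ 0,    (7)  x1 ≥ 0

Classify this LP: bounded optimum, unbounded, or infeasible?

The boundaries 10x1 - 5x2 = 79 and -10x1 + 12x2 = 150 meet at (849/35, 229/7), but that point violates 12x1 + 5x2 ≤ -142. Every candidate vertex is excluded by some other constraint, so the feasible region is empty.

infeasible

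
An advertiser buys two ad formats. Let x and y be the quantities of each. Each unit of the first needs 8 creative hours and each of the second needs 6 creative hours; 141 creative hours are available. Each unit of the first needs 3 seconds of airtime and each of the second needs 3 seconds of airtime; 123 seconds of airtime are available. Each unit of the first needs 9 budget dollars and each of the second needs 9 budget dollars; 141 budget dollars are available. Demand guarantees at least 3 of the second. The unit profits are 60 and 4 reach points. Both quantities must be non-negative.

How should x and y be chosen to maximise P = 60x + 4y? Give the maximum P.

Feasible corners and P = 60x + 4y:
  (0, 47/3) → P = 188/3
  (0, 3) → P = 12
  (38/3, 3) → P = 772

The optimum lies where 9x + 9y = 141 and y = 3.
Solving simultaneously gives x = 38/3, y = 3.

x = 38/3, y = 3, maximum P = 772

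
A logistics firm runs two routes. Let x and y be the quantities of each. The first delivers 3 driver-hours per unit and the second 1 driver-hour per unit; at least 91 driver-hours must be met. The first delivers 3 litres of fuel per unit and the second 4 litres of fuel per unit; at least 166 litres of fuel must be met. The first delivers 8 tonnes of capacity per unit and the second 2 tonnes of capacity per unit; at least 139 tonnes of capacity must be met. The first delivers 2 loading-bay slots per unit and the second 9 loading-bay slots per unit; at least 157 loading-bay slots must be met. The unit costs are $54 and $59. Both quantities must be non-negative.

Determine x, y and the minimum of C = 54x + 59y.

Vertices and C = 54x + 59y:
  (0, 91) → C = 5369
  (157/2, 0) → C = 4239
  (22, 25) → C = 2663
  (866/19, 139/19) → C = 54965/19
The feasible region is unbounded (it extends along (0, 1), (1, 0)), but C strictly increases along every unbounded feasible direction, so there is no improving ray and the minimum is attained at a vertex.

The optimum lies where 3x + y = 91 and 3x + 4y = 166.
Solving simultaneously gives x = 22, y = 25.

x = 22, y = 25, minimum C = 2663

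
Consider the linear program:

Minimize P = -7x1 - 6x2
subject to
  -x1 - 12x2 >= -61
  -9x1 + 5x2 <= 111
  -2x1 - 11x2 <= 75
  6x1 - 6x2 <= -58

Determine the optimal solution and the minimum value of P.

x1 = -55/13, x2 = 212/39, minimum P = -3

Corner points and P = -7x1 - 6x2:
  (-1027/113, 660/113) → P = 3229/113
  (-55/13, 212/39) → P = -3
  (-1596/109, -453/109) → P = 13890/109
  (-544/39, -167/39) → P = 370/3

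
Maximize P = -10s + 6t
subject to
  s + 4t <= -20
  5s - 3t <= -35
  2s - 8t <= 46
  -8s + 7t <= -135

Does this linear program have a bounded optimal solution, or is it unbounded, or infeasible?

The boundaries s + 4t = -20 and 5s - 3t = -35 meet at (-200/23, -65/23), but that point violates -8s + 7t ≤ -135. Every candidate vertex is excluded by some other constraint, so the feasible region is empty.

infeasible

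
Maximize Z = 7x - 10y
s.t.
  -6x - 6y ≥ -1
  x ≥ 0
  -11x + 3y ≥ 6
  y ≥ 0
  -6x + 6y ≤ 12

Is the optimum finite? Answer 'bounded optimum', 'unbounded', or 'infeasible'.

infeasible

The boundaries -6x - 6y = -1 and x = 0 meet at (0, 1/6), but that point violates -11x + 3y ≥ 6. Every candidate vertex is excluded by some other constraint, so the feasible region is empty.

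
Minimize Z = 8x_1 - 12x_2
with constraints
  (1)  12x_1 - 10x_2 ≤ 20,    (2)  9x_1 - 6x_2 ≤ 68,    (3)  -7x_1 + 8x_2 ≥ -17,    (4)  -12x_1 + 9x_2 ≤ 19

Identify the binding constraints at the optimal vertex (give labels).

(2) and (4)

Extreme points and Z = 8x_1 - 12x_2:
  (280/9, 106/3) → Z = -1576/9
  (-5/13, -32/13) → Z = 344/13
  (242/3, 329/3) → Z = -2012/3
  (-305/33, -337/33) → Z = 1604/33

The minimum is at (242/3, 329/3). Substituting into each constraint, equality holds for (2) and (4); the remaining constraints have slack.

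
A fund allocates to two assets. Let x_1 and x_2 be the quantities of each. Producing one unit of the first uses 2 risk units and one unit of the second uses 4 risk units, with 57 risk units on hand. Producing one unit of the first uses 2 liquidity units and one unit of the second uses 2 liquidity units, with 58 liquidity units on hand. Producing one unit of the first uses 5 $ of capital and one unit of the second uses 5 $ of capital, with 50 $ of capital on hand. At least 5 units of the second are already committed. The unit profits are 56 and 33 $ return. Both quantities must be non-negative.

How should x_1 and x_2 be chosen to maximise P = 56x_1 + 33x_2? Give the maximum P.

Extreme points and P = 56x_1 + 33x_2:
  (0, 10) → P = 330
  (0, 5) → P = 165
  (5, 5) → P = 445

x_1 = 5, x_2 = 5, maximum P = 445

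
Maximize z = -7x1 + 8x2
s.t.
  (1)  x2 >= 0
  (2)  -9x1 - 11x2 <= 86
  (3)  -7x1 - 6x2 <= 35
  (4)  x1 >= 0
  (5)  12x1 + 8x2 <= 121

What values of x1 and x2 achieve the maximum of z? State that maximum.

x1 = 0, x2 = 121/8, maximum z = 121

Vertices and z = -7x1 + 8x2:
  (0, 0) → z = 0
  (121/12, 0) → z = -847/12
  (0, 121/8) → z = 121

At the optimal vertex, x1 = 0 and 12x1 + 8x2 = 121.
Solving simultaneously gives x1 = 0, x2 = 121/8.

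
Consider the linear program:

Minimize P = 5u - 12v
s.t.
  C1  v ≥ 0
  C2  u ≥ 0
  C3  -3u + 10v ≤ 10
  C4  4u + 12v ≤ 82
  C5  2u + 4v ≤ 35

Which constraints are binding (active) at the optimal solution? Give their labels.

Feasible corners and P = 5u - 12v:
  (0, 0) → P = 0
  (35/2, 0) → P = 175/2
  (0, 1) → P = -12
  (175/19, 143/38) → P = 17/19
  (23/2, 3) → P = 43/2

The minimum is at (0, 1). Substituting into each constraint, equality holds for C2 and C3; the remaining constraints have slack.

C2 and C3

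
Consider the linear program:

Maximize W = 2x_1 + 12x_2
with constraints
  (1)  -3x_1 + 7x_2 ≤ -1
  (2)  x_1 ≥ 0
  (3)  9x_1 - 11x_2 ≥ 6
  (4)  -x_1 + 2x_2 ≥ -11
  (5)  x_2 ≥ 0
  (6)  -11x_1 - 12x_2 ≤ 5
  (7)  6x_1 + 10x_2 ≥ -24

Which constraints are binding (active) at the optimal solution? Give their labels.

(1) and (4)

Feasible corners and W = 2x_1 + 12x_2:
  (31/30, 3/10) → W = 17/3
  (75, 32) → W = 534
  (2/3, 0) → W = 4/3
  (11, 0) → W = 22

The maximum is at (75, 32). Substituting into each constraint, equality holds for (1) and (4); the remaining constraints have slack.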